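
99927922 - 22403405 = 77524517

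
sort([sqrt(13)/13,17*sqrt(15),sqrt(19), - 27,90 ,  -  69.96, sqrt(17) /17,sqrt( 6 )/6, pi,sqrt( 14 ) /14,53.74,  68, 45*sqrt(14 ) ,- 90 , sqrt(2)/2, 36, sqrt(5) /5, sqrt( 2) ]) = [ - 90, - 69.96,  -  27,sqrt(17)/17,sqrt(14) /14, sqrt(13) /13,sqrt( 6 ) /6,sqrt( 5) /5, sqrt(2 )/2,sqrt( 2), pi, sqrt(19 ),36,53.74, 17 * sqrt( 15 ),68,  90,45*sqrt(14) ] 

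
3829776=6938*552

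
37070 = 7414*5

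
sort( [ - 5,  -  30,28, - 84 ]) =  [ - 84, - 30, - 5,28]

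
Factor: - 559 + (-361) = -2^3*5^1*23^1 = - 920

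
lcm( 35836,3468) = 107508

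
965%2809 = 965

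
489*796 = 389244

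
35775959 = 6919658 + 28856301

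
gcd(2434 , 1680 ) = 2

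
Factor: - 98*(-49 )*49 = 235298 = 2^1*7^6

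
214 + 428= 642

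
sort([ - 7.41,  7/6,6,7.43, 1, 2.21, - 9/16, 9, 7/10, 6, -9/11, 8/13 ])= [ - 7.41, - 9/11, - 9/16,8/13, 7/10, 1, 7/6,  2.21, 6,6,7.43, 9]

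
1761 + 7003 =8764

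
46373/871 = 53 + 210/871 = 53.24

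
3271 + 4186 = 7457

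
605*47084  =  28485820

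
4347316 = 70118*62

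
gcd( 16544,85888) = 352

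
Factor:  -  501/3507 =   -  1/7 =-7^( -1 ) 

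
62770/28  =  31385/14= 2241.79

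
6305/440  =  14 + 29/88 = 14.33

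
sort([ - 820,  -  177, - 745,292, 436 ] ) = [ - 820, - 745, - 177,  292,436 ]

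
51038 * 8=408304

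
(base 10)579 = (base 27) lc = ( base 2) 1001000011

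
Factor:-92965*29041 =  - 2699796565 = - 5^1*113^1* 257^1*18593^1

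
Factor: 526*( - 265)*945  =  - 2^1*3^3*5^2*7^1*53^1*263^1 = - 131723550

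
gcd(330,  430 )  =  10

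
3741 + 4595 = 8336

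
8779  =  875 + 7904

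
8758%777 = 211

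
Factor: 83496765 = 3^1*5^1*11^1*643^1*787^1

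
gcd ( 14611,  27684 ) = 769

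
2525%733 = 326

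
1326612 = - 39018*( - 34 ) 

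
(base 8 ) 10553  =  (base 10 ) 4459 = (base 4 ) 1011223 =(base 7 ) 16000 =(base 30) 4sj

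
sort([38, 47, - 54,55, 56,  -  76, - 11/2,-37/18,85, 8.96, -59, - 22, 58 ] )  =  [-76, - 59, - 54, - 22, - 11/2,-37/18, 8.96, 38,  47, 55 , 56,  58, 85 ]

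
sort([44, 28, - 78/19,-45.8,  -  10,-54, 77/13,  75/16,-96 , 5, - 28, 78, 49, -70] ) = [ - 96, - 70, -54, - 45.8, - 28,-10, - 78/19, 75/16, 5, 77/13 , 28,44,49,78]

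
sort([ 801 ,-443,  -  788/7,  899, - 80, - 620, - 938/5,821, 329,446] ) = [ - 620, - 443 ,-938/5, - 788/7 , - 80 , 329,446,801,  821,  899]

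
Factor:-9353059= - 43^1*443^1*491^1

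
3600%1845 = 1755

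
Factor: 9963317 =7^2*13^1 * 15641^1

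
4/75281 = 4/75281=0.00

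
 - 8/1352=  - 1 + 168/169 = -0.01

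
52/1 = 52 = 52.00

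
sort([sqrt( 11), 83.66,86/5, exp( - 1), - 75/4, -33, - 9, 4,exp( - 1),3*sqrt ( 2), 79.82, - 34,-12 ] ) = [ - 34, - 33, - 75/4, - 12, - 9,exp( -1 ),exp( - 1), sqrt(11),4,3*sqrt (2),86/5,  79.82,83.66 ] 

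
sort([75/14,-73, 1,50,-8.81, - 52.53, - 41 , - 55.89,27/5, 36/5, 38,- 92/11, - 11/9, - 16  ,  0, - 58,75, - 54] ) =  [ - 73  , - 58, - 55.89,- 54, - 52.53, - 41,- 16, - 8.81,  -  92/11, - 11/9, 0,1,75/14,27/5, 36/5,38, 50 , 75]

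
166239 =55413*3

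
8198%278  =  136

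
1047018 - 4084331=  - 3037313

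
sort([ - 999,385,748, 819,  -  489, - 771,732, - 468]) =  [-999, - 771, - 489, - 468,385, 732,748, 819]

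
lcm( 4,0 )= 0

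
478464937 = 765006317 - 286541380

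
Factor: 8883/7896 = 9/8= 2^ ( -3)*3^2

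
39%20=19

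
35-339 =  - 304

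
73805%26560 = 20685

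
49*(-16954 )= - 830746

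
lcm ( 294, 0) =0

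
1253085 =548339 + 704746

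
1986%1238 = 748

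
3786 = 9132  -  5346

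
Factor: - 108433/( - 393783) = 3^( - 1) * 19^1 *23^( - 1 )= 19/69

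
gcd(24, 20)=4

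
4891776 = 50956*96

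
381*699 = 266319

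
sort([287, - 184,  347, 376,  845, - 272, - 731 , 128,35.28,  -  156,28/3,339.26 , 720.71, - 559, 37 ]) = [ - 731, - 559, - 272, - 184, - 156, 28/3,35.28,37  ,  128,287, 339.26, 347,376,720.71,845 ]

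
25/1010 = 5/202 = 0.02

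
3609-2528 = 1081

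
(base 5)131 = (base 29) 1C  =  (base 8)51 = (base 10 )41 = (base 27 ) 1e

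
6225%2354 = 1517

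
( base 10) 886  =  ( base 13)532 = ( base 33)QS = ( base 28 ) 13I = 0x376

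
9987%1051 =528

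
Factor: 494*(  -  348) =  - 171912 = -2^3*3^1 * 13^1 * 19^1 * 29^1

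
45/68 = 45/68 = 0.66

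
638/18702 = 319/9351 = 0.03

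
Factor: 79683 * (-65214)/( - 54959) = 2^1 * 3^3*3623^1 * 26561^1 * 54959^( - 1 ) =5196447162/54959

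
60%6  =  0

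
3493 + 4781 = 8274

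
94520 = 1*94520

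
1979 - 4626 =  - 2647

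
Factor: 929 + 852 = 13^1*137^1   =  1781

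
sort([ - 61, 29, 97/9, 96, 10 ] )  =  [ - 61,  10, 97/9, 29,  96]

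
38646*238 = 9197748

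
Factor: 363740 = 2^2* 5^1*13^1*1399^1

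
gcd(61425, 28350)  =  4725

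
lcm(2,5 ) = 10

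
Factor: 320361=3^1*106787^1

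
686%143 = 114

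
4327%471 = 88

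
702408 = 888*791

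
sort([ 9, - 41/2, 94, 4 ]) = [  -  41/2 , 4, 9,  94 ]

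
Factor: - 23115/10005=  - 67/29 = - 29^ ( - 1)*67^1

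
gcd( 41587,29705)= 5941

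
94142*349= 32855558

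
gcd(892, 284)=4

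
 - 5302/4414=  - 2651/2207 = - 1.20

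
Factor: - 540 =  - 2^2 *3^3*5^1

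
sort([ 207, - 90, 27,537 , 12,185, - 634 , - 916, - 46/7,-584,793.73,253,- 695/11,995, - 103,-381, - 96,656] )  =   [ - 916 ,-634,- 584,- 381, - 103 , - 96,-90, - 695/11, - 46/7,12,27 , 185,207 , 253,537, 656,793.73,995 ]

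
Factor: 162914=2^1*81457^1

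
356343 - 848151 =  - 491808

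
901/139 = 6+67/139=6.48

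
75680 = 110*688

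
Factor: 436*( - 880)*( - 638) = 2^7*5^1*11^2*29^1*109^1 = 244787840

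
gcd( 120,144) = 24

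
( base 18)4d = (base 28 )31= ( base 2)1010101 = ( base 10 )85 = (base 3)10011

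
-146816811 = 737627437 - 884444248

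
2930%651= 326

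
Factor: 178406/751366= 7^(-2) * 11^( - 1)*17^( - 1)*41^(  -  1)*89203^1 = 89203/375683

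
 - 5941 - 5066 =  - 11007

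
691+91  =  782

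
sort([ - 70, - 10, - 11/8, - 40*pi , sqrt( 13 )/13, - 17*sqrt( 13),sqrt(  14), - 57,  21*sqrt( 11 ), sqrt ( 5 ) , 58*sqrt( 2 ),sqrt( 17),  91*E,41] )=[ - 40*pi,-70, - 17*sqrt(13 ),-57, - 10,-11/8, sqrt( 13)/13,sqrt ( 5), sqrt(14),sqrt( 17), 41, 21*sqrt( 11 ),58*sqrt(2 ),  91*E]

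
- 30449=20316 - 50765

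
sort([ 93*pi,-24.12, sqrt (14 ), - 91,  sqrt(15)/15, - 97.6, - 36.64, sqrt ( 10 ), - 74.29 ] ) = [ - 97.6 ,  -  91 , - 74.29, - 36.64, - 24.12,sqrt(15)/15, sqrt(10 ),sqrt(14 ), 93*pi]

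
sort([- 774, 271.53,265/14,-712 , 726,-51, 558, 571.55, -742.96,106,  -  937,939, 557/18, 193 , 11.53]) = [ - 937,-774, - 742.96, - 712, -51,11.53, 265/14, 557/18,106, 193,271.53, 558, 571.55, 726,939]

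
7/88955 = 7/88955  =  0.00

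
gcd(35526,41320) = 2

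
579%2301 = 579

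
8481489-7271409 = 1210080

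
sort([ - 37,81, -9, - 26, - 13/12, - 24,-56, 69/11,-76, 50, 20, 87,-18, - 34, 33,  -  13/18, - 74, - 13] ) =[ - 76,-74, - 56  ,-37, - 34, - 26, - 24, - 18,-13,  -  9,-13/12, - 13/18, 69/11, 20, 33,50, 81, 87 ]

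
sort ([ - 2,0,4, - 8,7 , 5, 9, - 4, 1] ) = [ - 8, - 4, - 2 , 0, 1, 4 , 5,7,  9] 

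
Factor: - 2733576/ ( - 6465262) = 2^2*3^1*113899^1 * 3232631^(-1) =1366788/3232631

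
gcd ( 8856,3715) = 1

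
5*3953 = 19765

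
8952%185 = 72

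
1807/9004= 1807/9004 = 0.20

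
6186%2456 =1274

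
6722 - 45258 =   -  38536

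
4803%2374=55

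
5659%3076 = 2583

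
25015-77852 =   -  52837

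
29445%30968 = 29445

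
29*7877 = 228433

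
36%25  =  11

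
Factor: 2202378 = 2^1*3^1 * 557^1*659^1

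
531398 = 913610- 382212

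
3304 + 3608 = 6912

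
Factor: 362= 2^1*181^1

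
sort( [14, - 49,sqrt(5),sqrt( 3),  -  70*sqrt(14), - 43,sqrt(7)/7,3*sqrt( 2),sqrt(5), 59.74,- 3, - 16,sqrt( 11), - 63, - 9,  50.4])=[ - 70*sqrt(14 ), - 63, - 49, - 43, - 16, - 9, - 3,sqrt(7)/7,sqrt(3),sqrt(5), sqrt(5), sqrt( 11),3*sqrt(2),14 , 50.4,59.74]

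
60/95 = 12/19 = 0.63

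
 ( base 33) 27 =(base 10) 73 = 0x49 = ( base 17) 45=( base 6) 201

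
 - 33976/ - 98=346  +  34/49=   346.69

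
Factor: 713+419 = 2^2*283^1 = 1132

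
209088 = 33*6336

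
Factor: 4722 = 2^1 * 3^1*787^1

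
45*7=315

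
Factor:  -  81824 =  - 2^5*2557^1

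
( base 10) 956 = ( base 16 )3BC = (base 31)uq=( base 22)1LA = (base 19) 2C6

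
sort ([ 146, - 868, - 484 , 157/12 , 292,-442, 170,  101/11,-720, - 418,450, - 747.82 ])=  [-868, - 747.82,-720, - 484, - 442,-418 , 101/11,  157/12,146,170 , 292,450 ]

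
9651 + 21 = 9672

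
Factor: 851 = 23^1  *  37^1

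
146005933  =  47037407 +98968526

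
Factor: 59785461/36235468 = 2^(-2)*3^2*547^ ( - 1 )*16561^( - 1)*6642829^1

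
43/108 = 43/108 = 0.40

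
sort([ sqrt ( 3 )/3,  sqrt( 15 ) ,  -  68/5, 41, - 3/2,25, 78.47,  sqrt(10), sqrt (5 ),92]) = [ - 68/5, - 3/2,  sqrt(3 ) /3, sqrt(5 ),  sqrt( 10),  sqrt( 15 ), 25,  41 , 78.47 , 92 ] 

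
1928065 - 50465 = 1877600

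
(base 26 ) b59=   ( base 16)1d97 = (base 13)35a9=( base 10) 7575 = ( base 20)IIF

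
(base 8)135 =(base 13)72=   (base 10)93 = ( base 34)2P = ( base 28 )39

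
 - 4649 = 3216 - 7865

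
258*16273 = 4198434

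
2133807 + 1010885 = 3144692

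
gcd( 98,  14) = 14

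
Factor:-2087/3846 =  -2^(-1 )  *3^(-1) * 641^(- 1)*2087^1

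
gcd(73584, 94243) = 73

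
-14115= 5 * ( - 2823)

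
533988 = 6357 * 84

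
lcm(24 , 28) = 168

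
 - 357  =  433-790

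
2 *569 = 1138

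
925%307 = 4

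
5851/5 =5851/5  =  1170.20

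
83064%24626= 9186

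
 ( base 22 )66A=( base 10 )3046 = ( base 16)be6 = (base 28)3om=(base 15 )d81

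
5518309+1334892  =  6853201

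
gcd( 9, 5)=1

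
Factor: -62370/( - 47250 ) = 3^1 * 5^(-2 ) * 11^1 = 33/25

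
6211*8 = 49688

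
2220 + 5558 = 7778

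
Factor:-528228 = - 2^2*3^3*67^1*73^1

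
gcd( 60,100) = 20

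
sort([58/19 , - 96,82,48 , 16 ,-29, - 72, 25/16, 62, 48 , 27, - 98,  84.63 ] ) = [  -  98, - 96, - 72, - 29,25/16,  58/19, 16, 27, 48,48, 62, 82, 84.63] 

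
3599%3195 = 404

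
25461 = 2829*9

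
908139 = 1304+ 906835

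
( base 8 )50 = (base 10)40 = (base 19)22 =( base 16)28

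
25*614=15350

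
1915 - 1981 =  - 66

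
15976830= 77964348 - 61987518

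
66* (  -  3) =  - 198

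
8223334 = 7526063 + 697271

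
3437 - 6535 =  - 3098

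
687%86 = 85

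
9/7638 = 3/2546 = 0.00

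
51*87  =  4437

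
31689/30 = 1056 + 3/10  =  1056.30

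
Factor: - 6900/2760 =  - 5/2  =  -  2^ ( - 1 )*5^1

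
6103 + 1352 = 7455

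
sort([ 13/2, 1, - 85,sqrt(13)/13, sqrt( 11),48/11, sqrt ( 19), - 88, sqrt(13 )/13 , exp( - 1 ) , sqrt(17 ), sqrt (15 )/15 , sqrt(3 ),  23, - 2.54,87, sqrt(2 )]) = [ - 88,-85, - 2.54, sqrt( 15 )/15, sqrt (13 )/13,sqrt(13 )/13,exp( - 1 ), 1,  sqrt ( 2), sqrt ( 3 ), sqrt(11 ), sqrt(17),sqrt( 19),  48/11,13/2, 23, 87]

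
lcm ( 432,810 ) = 6480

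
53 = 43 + 10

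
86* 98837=8499982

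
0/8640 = 0 = 0.00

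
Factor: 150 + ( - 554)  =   - 2^2 * 101^1 = - 404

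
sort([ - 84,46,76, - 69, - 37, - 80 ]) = [ - 84, - 80,  -  69, - 37, 46, 76]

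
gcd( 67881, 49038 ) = 33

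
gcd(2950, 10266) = 118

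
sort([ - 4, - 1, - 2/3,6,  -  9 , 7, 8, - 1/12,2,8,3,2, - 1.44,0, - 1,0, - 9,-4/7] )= [-9,  -  9, - 4, - 1.44, - 1, - 1, - 2/3, - 4/7, - 1/12,0,0,  2, 2,3,6,7,8,  8 ] 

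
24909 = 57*437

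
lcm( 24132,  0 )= 0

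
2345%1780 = 565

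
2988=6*498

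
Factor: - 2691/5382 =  - 1/2 =- 2^( - 1)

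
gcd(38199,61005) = 21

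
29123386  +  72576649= 101700035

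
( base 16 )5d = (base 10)93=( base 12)79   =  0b1011101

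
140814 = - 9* ( - 15646)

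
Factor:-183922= - 2^1*91961^1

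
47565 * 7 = 332955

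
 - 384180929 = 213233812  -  597414741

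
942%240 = 222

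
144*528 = 76032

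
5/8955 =1/1791 = 0.00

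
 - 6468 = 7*( - 924 ) 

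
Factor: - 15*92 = -2^2*3^1*5^1 * 23^1 = -1380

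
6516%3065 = 386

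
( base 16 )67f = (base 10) 1663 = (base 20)433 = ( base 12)b67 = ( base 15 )75d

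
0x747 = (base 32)1Q7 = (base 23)3c0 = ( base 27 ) 2F0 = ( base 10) 1863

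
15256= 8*1907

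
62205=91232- 29027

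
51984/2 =25992 = 25992.00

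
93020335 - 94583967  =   - 1563632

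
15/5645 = 3/1129 = 0.00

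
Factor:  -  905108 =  - 2^2 * 71^1  *3187^1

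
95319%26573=15600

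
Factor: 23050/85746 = 25/93=3^ ( - 1)*5^2*31^( -1)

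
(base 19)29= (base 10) 47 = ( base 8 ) 57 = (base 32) 1f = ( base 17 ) 2d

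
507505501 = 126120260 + 381385241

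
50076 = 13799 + 36277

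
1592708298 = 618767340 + 973940958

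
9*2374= 21366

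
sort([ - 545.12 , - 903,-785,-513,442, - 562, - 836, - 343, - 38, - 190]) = [ - 903, - 836, - 785, - 562,-545.12, - 513, - 343,-190, - 38,442 ]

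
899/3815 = 899/3815 = 0.24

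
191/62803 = 191/62803=   0.00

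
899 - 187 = 712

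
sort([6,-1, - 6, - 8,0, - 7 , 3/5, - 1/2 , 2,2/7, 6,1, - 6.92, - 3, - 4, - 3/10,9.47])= [ - 8, - 7,-6.92 , - 6, - 4, - 3,- 1,-1/2,  -  3/10,0,2/7,3/5, 1,  2,6, 6,  9.47]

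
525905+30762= 556667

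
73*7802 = 569546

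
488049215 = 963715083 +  - 475665868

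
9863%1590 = 323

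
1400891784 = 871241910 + 529649874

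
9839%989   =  938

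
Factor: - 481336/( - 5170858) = 2^2*7^( - 1)*11^( - 1)*33577^( - 1 )*60167^1 = 240668/2585429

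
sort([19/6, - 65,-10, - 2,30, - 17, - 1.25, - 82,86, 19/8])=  [ - 82,-65, -17, - 10,-2, - 1.25,  19/8, 19/6,30, 86 ]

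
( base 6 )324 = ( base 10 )124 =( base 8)174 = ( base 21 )5j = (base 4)1330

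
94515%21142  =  9947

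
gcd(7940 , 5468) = 4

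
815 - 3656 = -2841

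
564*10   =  5640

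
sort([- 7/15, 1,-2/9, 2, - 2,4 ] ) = [-2, - 7/15,  -  2/9 , 1, 2,4 ] 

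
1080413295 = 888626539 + 191786756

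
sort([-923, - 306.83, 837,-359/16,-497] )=[ - 923,  -  497,-306.83, -359/16 , 837]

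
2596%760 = 316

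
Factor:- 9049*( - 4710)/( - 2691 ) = - 2^1*3^ ( - 1 )*5^1*13^ ( - 1)*23^( - 1)*157^1* 9049^1 = - 14206930/897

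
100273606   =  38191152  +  62082454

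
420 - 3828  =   - 3408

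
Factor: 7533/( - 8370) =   -  2^( - 1 )*3^2*5^ ( - 1 )= -9/10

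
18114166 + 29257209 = 47371375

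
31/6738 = 31/6738 = 0.00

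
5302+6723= 12025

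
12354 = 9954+2400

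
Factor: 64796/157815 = 388/945 = 2^2 * 3^( - 3 )*5^( - 1 )*7^( - 1)*97^1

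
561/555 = 1 + 2/185 = 1.01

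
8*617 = 4936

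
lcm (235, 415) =19505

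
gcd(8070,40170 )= 30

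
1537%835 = 702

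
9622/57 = 9622/57 =168.81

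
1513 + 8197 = 9710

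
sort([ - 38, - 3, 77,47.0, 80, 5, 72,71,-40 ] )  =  [-40, - 38, - 3,  5, 47.0, 71, 72, 77, 80] 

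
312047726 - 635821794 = -323774068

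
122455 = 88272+34183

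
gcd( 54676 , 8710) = 2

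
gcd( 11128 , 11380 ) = 4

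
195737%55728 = 28553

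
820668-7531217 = -6710549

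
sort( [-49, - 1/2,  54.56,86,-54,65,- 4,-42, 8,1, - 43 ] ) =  [-54, - 49,  -  43,  -  42,-4,- 1/2,1, 8, 54.56, 65,  86 ] 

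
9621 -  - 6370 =15991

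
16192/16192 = 1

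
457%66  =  61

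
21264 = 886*24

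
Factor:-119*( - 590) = 2^1* 5^1*7^1*17^1*59^1 = 70210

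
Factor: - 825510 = - 2^1*3^1*5^1 * 7^1*3931^1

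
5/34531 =5/34531= 0.00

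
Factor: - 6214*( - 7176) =44591664 = 2^4*3^1*13^2*23^1 * 239^1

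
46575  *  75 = 3493125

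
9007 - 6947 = 2060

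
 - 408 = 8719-9127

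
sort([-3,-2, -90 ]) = [ - 90, - 3, - 2]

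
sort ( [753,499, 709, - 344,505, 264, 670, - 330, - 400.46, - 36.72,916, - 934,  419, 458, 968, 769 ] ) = [ - 934,  -  400.46,-344, - 330, - 36.72, 264,419, 458, 499, 505,670, 709 , 753, 769, 916, 968]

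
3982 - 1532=2450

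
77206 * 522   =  40301532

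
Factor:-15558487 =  - 7^1*223^1*9967^1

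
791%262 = 5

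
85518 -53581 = 31937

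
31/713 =1/23=0.04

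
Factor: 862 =2^1 * 431^1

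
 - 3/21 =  - 1/7 = - 0.14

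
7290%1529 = 1174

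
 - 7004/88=-1751/22 = - 79.59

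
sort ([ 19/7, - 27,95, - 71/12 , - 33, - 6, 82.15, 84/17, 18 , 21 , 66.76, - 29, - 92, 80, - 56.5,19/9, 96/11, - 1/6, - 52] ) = [ - 92, - 56.5, - 52,-33, - 29, - 27, - 6,- 71/12, - 1/6, 19/9,19/7, 84/17,  96/11,18,21  ,  66.76,80, 82.15,95]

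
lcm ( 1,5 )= 5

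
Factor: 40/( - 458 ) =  - 20/229 = - 2^2*5^1*229^( - 1 )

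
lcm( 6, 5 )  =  30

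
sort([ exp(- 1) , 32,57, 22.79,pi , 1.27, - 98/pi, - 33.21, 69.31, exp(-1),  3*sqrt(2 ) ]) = [ - 33.21,-98/pi,exp(  -  1), exp ( - 1), 1.27,pi,3*sqrt(2),22.79,32,57,  69.31]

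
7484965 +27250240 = 34735205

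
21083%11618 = 9465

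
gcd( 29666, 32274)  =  326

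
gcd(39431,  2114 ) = 7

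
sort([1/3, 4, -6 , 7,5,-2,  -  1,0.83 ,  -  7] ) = [ - 7,-6,- 2 , - 1,1/3,0.83,4,5,7 ]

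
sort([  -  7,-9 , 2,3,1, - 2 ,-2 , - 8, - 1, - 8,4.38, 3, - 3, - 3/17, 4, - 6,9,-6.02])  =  [  -  9, - 8, - 8, -7, - 6.02, -6 , - 3,  -  2,  -  2, -1, - 3/17, 1,2, 3, 3, 4, 4.38, 9 ]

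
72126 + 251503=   323629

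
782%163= 130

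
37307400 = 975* 38264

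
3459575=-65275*(  -  53)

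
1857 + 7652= 9509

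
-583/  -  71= 8+ 15/71 = 8.21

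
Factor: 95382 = 2^1*3^2*7^1*757^1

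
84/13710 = 14/2285 =0.01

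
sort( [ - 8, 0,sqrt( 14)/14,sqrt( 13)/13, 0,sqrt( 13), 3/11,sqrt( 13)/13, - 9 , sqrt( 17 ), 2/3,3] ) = [ - 9, - 8,0, 0,sqrt ( 14)/14, 3/11 , sqrt( 13)/13,sqrt (13)/13,2/3, 3, sqrt( 13 ),  sqrt( 17 ) ]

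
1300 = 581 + 719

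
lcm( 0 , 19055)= 0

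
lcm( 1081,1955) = 91885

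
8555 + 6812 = 15367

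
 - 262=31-293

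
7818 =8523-705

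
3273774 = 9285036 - 6011262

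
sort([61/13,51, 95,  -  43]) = [  -  43,  61/13  ,  51,  95] 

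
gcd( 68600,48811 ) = 7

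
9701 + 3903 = 13604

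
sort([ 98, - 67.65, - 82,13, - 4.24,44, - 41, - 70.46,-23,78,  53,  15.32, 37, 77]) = [ - 82, - 70.46,-67.65,-41, - 23, - 4.24,13,15.32, 37,44,  53,77, 78, 98] 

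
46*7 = 322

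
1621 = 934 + 687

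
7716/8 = 964 + 1/2 = 964.50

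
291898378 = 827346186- 535447808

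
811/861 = 811/861 = 0.94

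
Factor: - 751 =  - 751^1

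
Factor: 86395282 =2^1*41^1*181^1*5821^1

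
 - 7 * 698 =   -  4886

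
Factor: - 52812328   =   -2^3*283^1* 23327^1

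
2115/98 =21+57/98 = 21.58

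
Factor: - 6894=-2^1* 3^2*383^1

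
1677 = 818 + 859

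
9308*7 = 65156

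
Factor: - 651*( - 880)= 2^4*3^1 * 5^1*7^1*11^1*31^1 = 572880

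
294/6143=294/6143 =0.05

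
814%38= 16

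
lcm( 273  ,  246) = 22386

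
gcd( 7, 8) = 1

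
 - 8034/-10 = 4017/5=803.40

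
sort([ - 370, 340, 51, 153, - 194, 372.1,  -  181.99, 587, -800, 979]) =[  -  800, - 370 , - 194,  -  181.99,51 , 153,340, 372.1, 587,979]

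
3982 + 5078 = 9060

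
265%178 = 87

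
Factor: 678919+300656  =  3^1 * 5^2  *  37^1*353^1= 979575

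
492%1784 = 492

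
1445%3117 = 1445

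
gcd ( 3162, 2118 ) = 6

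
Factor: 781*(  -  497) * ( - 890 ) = 2^1 * 5^1*7^1*11^1 * 71^2*89^1 = 345459730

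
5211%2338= 535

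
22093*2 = 44186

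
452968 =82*5524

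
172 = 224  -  52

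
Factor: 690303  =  3^1 * 230101^1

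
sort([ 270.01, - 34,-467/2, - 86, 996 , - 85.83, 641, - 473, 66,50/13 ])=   [ - 473,  -  467/2, - 86 , - 85.83,-34,50/13, 66, 270.01,  641,  996 ] 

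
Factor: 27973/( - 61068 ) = - 2^( - 2)*3^( - 1)*7^(-1) * 11^1*727^( - 1)*2543^1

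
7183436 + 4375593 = 11559029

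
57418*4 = 229672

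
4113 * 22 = 90486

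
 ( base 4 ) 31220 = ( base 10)872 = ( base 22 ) 1he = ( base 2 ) 1101101000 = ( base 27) 158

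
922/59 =922/59 =15.63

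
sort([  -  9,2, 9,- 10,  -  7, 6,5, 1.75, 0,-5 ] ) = [ - 10, - 9 , - 7,- 5, 0, 1.75, 2, 5, 6, 9 ] 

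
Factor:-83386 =-2^1*173^1* 241^1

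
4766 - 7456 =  - 2690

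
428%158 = 112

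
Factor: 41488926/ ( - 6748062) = - 23^( - 1)*107^( - 1)*457^( - 1)*6914821^1 = - 6914821/1124677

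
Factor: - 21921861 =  - 3^1* 13^1*541^1 * 1039^1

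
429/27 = 15 + 8/9 = 15.89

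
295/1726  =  295/1726=0.17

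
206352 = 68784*3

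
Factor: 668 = 2^2*167^1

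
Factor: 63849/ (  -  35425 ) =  - 3^1*5^(  -  2)*13^ ( - 1 )*109^( - 1 ) * 21283^1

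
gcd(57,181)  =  1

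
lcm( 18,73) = 1314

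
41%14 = 13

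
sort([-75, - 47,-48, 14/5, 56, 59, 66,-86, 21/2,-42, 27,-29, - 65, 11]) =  [ - 86,  -  75, - 65, - 48, - 47 , - 42, - 29, 14/5,  21/2, 11, 27,56,59, 66 ]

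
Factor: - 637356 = -2^2*3^1*53113^1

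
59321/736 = 80 + 441/736 = 80.60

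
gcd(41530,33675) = 5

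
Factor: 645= 3^1 * 5^1 *43^1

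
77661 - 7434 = 70227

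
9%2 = 1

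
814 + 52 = 866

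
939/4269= 313/1423=0.22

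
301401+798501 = 1099902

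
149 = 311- 162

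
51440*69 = 3549360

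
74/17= 4 + 6/17 = 4.35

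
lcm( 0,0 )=0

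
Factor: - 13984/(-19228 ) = 8/11 = 2^3*11^( - 1 ) 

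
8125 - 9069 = - 944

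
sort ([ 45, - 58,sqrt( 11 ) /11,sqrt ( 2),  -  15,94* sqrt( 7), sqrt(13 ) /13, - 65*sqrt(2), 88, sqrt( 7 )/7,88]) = [ - 65 * sqrt(2) , - 58, - 15 , sqrt( 13)/13 , sqrt(11)/11,sqrt(7)/7, sqrt( 2 ),45, 88 , 88,94 *sqrt ( 7 ) ]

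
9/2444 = 9/2444 = 0.00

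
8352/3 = 2784=2784.00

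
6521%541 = 29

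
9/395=9/395  =  0.02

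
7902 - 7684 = 218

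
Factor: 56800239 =3^1*1153^1 * 16421^1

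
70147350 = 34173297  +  35974053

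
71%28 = 15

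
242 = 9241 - 8999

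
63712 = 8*7964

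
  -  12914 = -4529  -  8385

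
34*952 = 32368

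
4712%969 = 836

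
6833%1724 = 1661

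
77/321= 77/321 = 0.24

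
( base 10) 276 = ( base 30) 96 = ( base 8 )424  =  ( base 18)f6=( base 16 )114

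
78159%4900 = 4659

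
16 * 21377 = 342032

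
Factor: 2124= 2^2 *3^2*59^1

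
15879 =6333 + 9546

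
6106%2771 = 564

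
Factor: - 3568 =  - 2^4*223^1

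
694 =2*347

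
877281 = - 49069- - 926350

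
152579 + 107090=259669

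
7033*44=309452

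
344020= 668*515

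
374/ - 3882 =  - 187/1941 = - 0.10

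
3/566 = 3/566 = 0.01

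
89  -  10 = 79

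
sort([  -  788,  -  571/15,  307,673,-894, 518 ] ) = [ - 894,-788, - 571/15, 307, 518, 673 ]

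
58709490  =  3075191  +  55634299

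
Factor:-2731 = - 2731^1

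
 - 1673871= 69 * ( - 24259) 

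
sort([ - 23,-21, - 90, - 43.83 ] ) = [ - 90, - 43.83, - 23, - 21] 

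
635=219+416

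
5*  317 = 1585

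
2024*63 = 127512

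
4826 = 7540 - 2714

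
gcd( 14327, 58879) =1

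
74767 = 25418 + 49349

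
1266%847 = 419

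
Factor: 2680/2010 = 4/3 = 2^2*3^( - 1 )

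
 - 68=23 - 91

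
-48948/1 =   -  48948 = -48948.00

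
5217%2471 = 275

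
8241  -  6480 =1761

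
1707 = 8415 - 6708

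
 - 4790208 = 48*(-99796 )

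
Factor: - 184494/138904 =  - 951/716 = - 2^( -2 ) * 3^1*179^( - 1)*317^1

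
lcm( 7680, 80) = 7680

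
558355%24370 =22215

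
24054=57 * 422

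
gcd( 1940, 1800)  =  20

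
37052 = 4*9263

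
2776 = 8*347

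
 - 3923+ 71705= 67782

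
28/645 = 28/645=0.04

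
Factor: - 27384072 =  - 2^3*3^1*367^1*3109^1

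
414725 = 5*82945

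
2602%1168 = 266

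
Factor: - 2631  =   -3^1 * 877^1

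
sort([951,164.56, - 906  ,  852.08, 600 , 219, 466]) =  [ - 906,164.56,219,466,600, 852.08,951 ] 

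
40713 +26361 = 67074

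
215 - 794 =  - 579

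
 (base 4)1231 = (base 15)74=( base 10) 109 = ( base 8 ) 155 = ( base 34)37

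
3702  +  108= 3810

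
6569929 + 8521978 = 15091907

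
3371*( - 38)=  - 128098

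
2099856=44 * 47724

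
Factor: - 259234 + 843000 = 2^1*151^1*1933^1 = 583766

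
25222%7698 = 2128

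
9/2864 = 9/2864 =0.00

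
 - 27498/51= - 540 + 14/17   =  -539.18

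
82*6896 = 565472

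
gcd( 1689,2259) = 3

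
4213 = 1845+2368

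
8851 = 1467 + 7384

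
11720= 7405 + 4315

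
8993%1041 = 665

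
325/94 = 3 + 43/94 = 3.46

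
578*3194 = 1846132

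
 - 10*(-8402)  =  84020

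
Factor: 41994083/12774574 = 2^( - 1)* 19^( - 1) *101^1*379^( - 1)*887^( - 1)  *  415783^1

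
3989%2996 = 993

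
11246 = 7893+3353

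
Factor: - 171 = - 3^2 *19^1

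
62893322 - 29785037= 33108285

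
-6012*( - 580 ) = 3486960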